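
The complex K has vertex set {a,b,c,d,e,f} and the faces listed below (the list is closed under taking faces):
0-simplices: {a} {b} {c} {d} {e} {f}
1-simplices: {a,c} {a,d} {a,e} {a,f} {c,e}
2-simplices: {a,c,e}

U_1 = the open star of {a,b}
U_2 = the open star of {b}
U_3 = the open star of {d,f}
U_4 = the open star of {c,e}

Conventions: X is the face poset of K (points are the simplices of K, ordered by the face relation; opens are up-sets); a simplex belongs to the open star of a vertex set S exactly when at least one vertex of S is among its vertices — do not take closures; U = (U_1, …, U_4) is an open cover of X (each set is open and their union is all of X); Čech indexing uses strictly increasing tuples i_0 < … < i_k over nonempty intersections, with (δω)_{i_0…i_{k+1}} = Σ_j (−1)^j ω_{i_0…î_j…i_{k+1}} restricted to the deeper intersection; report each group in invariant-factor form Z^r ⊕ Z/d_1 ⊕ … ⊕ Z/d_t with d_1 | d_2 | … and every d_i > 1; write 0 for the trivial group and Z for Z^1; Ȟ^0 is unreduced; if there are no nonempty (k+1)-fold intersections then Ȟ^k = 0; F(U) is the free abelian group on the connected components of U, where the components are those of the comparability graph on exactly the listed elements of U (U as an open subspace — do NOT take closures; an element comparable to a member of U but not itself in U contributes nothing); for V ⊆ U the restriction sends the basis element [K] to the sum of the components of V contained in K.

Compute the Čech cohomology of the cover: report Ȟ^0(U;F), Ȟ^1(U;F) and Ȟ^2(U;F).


Ȟ^0 ≅ Z^2,  Ȟ^1 ≅ 0,  Ȟ^2 ≅ 0

intersection data:
  U1={{a},{b},{a,c},{a,d},{a,e},{a,f},{a,c,e}} U2={{b}} U3={{d},{f},{a,d},{a,f}} U4={{c},{e},{a,c},{a,e},{c,e},{a,c,e}}
  U12={{b}} U13={{a,d},{a,f}} U14={{a,c},{a,e},{a,c,e}}
components per intersection:
  U1: {{a},{a,c},{a,d},{a,e},{a,f},{a,c,e}} {{b}}
  U2: {{b}}
  U3: {{d},{a,d}} {{f},{a,f}}
  U4: {{c},{e},{a,c},{a,e},{c,e},{a,c,e}}
  U12: {{b}}
  U13: {{a,d}} {{a,f}}
  U14: {{a,c},{a,e},{a,c,e}}
C dims 6,4; δ0: rk 4, SNF 1^4
Ȟ^0 = (6 − 4) − 0 = 2, so Ȟ^0 ≅ Z^2
Ȟ^1 = (4 − 0) − 4 = 0, so Ȟ^1 ≅ 0
Ȟ^2 = (0 − 0) − 0 = 0, so Ȟ^2 ≅ 0


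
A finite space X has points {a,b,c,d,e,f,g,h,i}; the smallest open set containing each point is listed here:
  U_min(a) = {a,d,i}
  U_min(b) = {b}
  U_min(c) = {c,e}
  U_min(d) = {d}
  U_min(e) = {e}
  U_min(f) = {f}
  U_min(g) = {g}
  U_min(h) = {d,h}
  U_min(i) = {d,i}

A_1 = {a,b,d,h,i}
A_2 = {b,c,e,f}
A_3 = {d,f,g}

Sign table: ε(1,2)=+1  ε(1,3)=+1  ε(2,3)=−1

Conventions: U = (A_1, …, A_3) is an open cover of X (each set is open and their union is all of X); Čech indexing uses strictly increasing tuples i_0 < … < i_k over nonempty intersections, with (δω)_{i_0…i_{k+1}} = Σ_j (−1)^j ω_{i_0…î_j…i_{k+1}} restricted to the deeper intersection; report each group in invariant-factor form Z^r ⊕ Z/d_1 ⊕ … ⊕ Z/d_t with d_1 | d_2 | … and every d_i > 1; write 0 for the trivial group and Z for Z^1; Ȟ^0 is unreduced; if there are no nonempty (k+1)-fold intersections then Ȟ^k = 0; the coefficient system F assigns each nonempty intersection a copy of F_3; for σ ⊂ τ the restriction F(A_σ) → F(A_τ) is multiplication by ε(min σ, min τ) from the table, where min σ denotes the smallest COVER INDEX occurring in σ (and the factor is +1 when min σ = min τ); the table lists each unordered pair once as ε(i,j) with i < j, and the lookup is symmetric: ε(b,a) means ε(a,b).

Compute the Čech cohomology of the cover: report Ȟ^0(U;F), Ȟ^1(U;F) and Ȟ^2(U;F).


nonempty overlaps:
  A12={b} A13={d} A23={f}
C dims 3,3; δ0: rk_F3 3
degree 0: 3−3−0 = 0 → Ȟ^0 ≅ 0
degree 1: 3−0−3 = 0 → Ȟ^1 ≅ 0
degree 2: 0−0−0 = 0 → Ȟ^2 ≅ 0

Ȟ^0 = 0, Ȟ^1 = 0 and Ȟ^2 = 0


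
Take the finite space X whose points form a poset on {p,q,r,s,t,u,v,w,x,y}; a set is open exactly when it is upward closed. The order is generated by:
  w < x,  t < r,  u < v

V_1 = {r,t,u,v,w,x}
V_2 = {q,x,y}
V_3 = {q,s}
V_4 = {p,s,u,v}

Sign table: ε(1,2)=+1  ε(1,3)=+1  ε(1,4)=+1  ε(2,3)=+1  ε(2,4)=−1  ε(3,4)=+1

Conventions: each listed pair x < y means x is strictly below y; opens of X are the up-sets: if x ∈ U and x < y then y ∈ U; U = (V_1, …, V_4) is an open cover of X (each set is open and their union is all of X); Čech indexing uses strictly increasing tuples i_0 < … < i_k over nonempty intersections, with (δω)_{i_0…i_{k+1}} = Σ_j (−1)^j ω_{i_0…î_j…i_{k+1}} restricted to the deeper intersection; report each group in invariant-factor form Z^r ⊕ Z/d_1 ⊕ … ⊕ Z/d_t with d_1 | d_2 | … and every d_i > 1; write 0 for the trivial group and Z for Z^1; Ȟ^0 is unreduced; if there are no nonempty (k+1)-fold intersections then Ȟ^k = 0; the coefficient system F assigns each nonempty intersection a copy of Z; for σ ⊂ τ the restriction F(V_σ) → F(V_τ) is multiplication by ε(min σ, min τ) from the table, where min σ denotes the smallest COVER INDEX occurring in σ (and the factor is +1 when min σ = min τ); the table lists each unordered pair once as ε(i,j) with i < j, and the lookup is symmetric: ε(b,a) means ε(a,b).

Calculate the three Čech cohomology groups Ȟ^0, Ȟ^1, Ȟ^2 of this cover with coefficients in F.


Ȟ^0 ≅ Z,  Ȟ^1 ≅ Z,  Ȟ^2 ≅ 0

intersection data:
  V12={x} V14={u,v} V23={q} V34={s}
C dims 4,4; δ0: rk 3, SNF 1^3
Ȟ^0 = (4 − 3) − 0 = 1, so Ȟ^0 ≅ Z
Ȟ^1 = (4 − 0) − 3 = 1, so Ȟ^1 ≅ Z
Ȟ^2 = (0 − 0) − 0 = 0, so Ȟ^2 ≅ 0


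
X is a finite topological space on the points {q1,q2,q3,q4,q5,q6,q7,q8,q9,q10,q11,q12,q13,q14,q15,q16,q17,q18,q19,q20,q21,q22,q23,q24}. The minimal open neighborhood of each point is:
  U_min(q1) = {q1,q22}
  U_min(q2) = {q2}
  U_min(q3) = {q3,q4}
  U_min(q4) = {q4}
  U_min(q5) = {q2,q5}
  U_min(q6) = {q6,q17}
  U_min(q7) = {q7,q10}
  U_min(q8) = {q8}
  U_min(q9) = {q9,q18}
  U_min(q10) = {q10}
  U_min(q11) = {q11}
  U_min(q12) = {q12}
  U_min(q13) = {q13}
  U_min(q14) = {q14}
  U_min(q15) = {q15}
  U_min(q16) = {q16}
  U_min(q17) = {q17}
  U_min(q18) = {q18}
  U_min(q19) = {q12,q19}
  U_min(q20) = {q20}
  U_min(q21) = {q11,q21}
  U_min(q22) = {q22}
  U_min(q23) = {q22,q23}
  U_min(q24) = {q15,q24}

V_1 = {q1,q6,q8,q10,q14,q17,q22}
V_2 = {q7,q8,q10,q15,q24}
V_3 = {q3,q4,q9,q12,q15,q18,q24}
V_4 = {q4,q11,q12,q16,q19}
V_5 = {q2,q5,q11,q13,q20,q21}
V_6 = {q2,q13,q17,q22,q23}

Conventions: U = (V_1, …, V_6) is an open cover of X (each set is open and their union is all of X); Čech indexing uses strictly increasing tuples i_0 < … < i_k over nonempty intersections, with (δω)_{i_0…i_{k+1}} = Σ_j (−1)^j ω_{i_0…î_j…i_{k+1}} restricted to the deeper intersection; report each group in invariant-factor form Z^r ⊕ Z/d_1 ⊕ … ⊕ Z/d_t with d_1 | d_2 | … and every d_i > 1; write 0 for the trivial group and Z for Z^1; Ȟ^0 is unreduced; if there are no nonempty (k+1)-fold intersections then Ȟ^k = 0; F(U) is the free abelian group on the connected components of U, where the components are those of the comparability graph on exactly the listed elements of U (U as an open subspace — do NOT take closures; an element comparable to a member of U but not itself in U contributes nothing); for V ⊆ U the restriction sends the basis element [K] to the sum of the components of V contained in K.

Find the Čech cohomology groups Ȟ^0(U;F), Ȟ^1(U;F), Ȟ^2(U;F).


Ȟ^0 ≅ Z^14, Ȟ^1 ≅ 0 and Ȟ^2 ≅ 0

nonempty intersections:
  V12={q8,q10} V16={q17,q22} V23={q15,q24} V34={q4,q12} V45={q11} V56={q2,q13}
components per intersection:
  V1: {q1,q22} {q6,q17} {q8} {q10} {q14}
  V2: {q7,q10} {q8} {q15,q24}
  V3: {q3,q4} {q9,q18} {q12} {q15,q24}
  V4: {q4} {q11} {q12,q19} {q16}
  V5: {q2,q5} {q11,q21} {q13} {q20}
  V6: {q2} {q13} {q17} {q22,q23}
  V12: {q8} {q10}
  V16: {q17} {q22}
  V23: {q15,q24}
  V34: {q4} {q12}
  V45: {q11}
  V56: {q2} {q13}
C dims 24,10; δ0: rk 10, SNF 1^10
Ȟ^0: (24−10)−0=14 ⇒ Z^14
Ȟ^1: (10−0)−10=0 ⇒ 0
Ȟ^2: (0−0)−0=0 ⇒ 0


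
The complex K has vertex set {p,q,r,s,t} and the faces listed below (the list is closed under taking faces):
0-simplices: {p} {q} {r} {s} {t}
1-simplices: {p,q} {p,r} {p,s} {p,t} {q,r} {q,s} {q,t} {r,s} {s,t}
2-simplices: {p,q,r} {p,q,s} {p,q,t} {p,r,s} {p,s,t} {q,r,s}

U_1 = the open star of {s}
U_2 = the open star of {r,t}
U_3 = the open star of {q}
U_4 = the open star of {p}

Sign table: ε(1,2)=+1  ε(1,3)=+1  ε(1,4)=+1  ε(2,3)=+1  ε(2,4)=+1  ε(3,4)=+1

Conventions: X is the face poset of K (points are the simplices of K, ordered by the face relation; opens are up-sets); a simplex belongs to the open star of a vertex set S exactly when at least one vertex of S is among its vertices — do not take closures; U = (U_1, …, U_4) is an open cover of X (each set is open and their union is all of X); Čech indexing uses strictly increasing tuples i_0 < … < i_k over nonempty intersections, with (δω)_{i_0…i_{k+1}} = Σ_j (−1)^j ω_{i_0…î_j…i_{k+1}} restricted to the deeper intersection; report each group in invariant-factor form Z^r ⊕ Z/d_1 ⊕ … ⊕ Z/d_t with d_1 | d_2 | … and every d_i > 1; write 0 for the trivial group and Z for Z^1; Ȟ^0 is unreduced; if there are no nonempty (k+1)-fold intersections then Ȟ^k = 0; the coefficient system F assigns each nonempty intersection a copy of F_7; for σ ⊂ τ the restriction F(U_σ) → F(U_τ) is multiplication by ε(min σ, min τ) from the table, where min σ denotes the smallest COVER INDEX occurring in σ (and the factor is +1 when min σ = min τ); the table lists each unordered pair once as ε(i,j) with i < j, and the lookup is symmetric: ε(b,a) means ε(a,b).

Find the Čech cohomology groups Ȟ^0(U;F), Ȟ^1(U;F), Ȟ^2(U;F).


cover nerve:
  U1={{s},{p,s},{q,s},{r,s},{s,t},{p,q,s},{p,r,s},{p,s,t},{q,r,s}} U2={{r},{t},{p,r},{p,t},{q,r},{q,t},{r,s},{s,t},{p,q,r},{p,q,t},{p,r,s},{p,s,t},{q,r,s}} U3={{q},{p,q},{q,r},{q,s},{q,t},{p,q,r},{p,q,s},{p,q,t},{q,r,s}} U4={{p},{p,q},{p,r},{p,s},{p,t},{p,q,r},{p,q,s},{p,q,t},{p,r,s},{p,s,t}}
  U12={{r,s},{s,t},{p,r,s},{p,s,t},{q,r,s}} U13={{q,s},{p,q,s},{q,r,s}} U14={{p,s},{p,q,s},{p,r,s},{p,s,t}} U23={{q,r},{q,t},{p,q,r},{p,q,t},{q,r,s}} U24={{p,r},{p,t},{p,q,r},{p,q,t},{p,r,s},{p,s,t}} U34={{p,q},{p,q,r},{p,q,s},{p,q,t}}
  U123={{q,r,s}} U124={{p,r,s},{p,s,t}} U134={{p,q,s}} U234={{p,q,r},{p,q,t}}
C dims 4,6,4; δ0: rk_F7 3; δ1: rk_F7 3
Ȟ^0: (4−3)−0=1 ⇒ Z/7
Ȟ^1: (6−3)−3=0 ⇒ 0
Ȟ^2: (4−0)−3=1 ⇒ Z/7

Ȟ^0 ≅ Z/7,  Ȟ^1 ≅ 0,  Ȟ^2 ≅ Z/7


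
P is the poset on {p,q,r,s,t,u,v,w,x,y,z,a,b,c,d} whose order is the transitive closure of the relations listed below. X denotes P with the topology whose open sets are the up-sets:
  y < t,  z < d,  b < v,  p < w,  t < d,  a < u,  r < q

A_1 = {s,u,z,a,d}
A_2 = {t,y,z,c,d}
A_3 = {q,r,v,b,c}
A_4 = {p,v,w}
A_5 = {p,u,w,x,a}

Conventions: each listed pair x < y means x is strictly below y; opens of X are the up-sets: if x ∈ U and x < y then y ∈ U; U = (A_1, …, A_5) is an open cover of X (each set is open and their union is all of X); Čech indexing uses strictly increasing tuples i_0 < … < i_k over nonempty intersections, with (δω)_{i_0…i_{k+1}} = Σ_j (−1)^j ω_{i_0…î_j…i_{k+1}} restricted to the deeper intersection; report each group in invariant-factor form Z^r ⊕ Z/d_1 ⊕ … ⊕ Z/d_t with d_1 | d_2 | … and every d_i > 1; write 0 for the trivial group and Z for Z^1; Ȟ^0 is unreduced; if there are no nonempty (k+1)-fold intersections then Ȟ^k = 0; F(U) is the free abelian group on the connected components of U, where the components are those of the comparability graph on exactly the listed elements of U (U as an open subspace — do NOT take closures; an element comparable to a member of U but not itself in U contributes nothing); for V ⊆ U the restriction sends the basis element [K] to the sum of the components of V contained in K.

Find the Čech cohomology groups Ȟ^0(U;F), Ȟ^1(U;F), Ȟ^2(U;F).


nerve of the cover:
  A12={z,d} A15={u,a} A23={c} A34={v} A45={p,w}
components per intersection:
  A1: {s} {u,a} {z,d}
  A2: {t,y,z,d} {c}
  A3: {q,r} {v,b} {c}
  A4: {p,w} {v}
  A5: {p,w} {u,a} {x}
  A12: {z,d}
  A15: {u,a}
  A23: {c}
  A34: {v}
  A45: {p,w}
C dims 13,5; δ0: rk 5, SNF 1^5
Ȟ^0 = (13 − 5) − 0 = 8, so Ȟ^0 ≅ Z^8
Ȟ^1 = (5 − 0) − 5 = 0, so Ȟ^1 ≅ 0
Ȟ^2 = (0 − 0) − 0 = 0, so Ȟ^2 ≅ 0

Ȟ^0 = Z^8; Ȟ^1 = 0; Ȟ^2 = 0


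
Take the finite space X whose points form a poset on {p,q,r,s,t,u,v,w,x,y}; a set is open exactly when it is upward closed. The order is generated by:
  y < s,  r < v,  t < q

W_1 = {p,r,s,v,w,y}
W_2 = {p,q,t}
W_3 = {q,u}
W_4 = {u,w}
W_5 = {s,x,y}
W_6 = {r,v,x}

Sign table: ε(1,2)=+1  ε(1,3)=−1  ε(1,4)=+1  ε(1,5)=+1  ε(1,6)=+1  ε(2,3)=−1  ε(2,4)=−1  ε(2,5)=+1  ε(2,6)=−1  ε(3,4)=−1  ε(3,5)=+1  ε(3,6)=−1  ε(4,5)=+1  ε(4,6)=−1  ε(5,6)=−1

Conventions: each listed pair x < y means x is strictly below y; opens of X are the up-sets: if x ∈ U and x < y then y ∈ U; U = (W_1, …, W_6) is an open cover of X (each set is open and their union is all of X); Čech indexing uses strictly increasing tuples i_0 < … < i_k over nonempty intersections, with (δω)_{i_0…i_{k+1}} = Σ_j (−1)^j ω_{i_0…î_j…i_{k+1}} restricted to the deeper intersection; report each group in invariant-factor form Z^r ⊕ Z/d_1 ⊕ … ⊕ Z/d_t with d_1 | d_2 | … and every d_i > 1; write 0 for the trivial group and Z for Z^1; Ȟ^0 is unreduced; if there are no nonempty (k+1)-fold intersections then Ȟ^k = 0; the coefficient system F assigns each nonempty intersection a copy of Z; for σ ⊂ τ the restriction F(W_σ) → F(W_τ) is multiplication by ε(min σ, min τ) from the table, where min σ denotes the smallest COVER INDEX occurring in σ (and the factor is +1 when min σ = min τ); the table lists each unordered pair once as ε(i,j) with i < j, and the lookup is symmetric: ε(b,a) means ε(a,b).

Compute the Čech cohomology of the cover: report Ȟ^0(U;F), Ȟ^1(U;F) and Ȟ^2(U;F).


Ȟ^0 ≅ 0,  Ȟ^1 ≅ Z ⊕ Z/2,  Ȟ^2 ≅ 0

cover nerve:
  W12={p} W14={w} W15={s,y} W16={r,v} W23={q} W34={u} W56={x}
C dims 6,7; δ0: rk 6, SNF 1^5·2
Ȟ^0: (6−6)−0=0 ⇒ 0
Ȟ^1: (7−0)−6=1 plus torsion [2] ⇒ Z ⊕ Z/2
Ȟ^2: (0−0)−0=0 ⇒ 0


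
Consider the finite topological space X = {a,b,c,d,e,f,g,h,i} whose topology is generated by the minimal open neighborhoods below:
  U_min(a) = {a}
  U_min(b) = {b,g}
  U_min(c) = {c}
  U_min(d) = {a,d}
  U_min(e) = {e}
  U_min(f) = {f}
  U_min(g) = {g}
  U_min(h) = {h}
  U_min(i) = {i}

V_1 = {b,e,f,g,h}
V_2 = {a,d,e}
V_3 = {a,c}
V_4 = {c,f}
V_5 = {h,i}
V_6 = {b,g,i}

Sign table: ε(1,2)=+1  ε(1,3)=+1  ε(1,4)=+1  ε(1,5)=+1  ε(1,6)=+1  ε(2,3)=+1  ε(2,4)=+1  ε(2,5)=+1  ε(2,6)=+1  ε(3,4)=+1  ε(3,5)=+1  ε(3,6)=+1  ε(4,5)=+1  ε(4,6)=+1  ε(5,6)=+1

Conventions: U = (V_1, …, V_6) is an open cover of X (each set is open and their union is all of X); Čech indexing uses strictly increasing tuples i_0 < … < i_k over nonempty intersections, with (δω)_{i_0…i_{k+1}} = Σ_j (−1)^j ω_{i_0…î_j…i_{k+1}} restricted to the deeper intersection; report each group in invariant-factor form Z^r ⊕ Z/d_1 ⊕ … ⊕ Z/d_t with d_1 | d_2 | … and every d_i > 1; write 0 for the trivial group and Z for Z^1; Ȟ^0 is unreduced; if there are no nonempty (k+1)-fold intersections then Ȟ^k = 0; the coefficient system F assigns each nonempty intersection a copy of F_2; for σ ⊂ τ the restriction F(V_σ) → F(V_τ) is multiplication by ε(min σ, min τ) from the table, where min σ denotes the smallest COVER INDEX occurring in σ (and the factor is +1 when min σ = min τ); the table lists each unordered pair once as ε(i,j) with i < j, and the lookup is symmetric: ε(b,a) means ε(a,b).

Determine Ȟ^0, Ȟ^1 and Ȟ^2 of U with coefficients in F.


Ȟ^0 = Z/2, Ȟ^1 = Z/2 ⊕ Z/2 and Ȟ^2 = 0

nonempty intersections:
  V12={e} V14={f} V15={h} V16={b,g} V23={a} V34={c} V56={i}
C dims 6,7; δ0: rk_F2 5
Ȟ^0: (6−5)−0=1 ⇒ Z/2
Ȟ^1: (7−0)−5=2 ⇒ Z/2 ⊕ Z/2
Ȟ^2: (0−0)−0=0 ⇒ 0


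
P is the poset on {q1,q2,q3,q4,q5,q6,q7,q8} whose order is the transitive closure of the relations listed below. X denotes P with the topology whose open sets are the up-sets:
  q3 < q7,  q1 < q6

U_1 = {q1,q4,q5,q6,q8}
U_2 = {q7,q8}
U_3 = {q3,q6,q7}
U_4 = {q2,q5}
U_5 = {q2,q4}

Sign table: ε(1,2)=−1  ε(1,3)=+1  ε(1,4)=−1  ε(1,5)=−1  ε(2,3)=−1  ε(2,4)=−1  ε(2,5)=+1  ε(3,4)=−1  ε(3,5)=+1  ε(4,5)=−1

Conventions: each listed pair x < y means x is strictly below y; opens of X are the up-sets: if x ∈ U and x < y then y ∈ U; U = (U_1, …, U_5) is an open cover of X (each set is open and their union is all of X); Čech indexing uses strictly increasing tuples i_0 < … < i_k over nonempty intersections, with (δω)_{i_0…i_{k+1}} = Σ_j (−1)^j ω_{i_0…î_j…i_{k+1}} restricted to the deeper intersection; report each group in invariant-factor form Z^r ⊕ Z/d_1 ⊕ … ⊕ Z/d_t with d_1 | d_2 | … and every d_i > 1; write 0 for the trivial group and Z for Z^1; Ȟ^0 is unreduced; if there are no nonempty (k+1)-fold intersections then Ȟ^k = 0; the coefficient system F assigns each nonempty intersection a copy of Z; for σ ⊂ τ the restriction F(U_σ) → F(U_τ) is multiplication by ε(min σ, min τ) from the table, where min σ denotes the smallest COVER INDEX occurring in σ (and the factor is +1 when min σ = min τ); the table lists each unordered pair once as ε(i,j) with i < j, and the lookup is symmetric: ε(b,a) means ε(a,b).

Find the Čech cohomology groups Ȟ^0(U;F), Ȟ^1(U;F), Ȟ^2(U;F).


nerve simplices:
  U12={q8} U13={q6} U14={q5} U15={q4} U23={q7} U45={q2}
C dims 5,6; δ0: rk 5, SNF 1^4·2
degree 0: 5−5−0 = 0 → Ȟ^0 ≅ 0
degree 1: 6−0−5 = 1 plus torsion [2] → Ȟ^1 ≅ Z ⊕ Z/2
degree 2: 0−0−0 = 0 → Ȟ^2 ≅ 0

Ȟ^0(U;F) ≅ 0, Ȟ^1(U;F) ≅ Z ⊕ Z/2, Ȟ^2(U;F) ≅ 0


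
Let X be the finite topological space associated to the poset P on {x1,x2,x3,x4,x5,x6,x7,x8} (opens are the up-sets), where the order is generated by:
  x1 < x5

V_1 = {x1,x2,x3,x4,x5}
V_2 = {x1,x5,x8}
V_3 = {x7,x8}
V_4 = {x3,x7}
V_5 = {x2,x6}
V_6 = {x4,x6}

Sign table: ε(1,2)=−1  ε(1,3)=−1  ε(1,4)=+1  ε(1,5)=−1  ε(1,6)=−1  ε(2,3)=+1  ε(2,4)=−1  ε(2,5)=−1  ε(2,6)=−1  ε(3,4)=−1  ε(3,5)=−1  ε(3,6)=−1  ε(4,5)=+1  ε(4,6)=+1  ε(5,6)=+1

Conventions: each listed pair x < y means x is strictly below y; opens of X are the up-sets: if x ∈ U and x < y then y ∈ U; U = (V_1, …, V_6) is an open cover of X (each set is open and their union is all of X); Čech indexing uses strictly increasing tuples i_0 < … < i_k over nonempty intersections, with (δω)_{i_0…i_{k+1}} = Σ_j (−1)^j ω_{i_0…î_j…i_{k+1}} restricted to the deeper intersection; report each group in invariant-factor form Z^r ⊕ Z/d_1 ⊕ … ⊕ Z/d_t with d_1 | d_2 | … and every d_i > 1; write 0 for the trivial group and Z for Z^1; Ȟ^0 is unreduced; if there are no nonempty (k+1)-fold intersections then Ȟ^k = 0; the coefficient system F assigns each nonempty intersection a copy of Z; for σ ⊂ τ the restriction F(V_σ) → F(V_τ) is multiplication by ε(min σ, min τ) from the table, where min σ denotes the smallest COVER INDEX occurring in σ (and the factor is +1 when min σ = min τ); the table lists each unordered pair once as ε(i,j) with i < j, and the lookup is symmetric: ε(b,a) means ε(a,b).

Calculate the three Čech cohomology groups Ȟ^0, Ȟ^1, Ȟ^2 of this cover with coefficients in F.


nonempty overlaps:
  V12={x1,x5} V14={x3} V15={x2} V16={x4} V23={x8} V34={x7} V56={x6}
C dims 6,7; δ0: rk 5, SNF 1^5
degree 0: 6−5−0 = 1 → Ȟ^0 ≅ Z
degree 1: 7−0−5 = 2 → Ȟ^1 ≅ Z^2
degree 2: 0−0−0 = 0 → Ȟ^2 ≅ 0

Ȟ^0 = Z,  Ȟ^1 = Z^2,  Ȟ^2 = 0


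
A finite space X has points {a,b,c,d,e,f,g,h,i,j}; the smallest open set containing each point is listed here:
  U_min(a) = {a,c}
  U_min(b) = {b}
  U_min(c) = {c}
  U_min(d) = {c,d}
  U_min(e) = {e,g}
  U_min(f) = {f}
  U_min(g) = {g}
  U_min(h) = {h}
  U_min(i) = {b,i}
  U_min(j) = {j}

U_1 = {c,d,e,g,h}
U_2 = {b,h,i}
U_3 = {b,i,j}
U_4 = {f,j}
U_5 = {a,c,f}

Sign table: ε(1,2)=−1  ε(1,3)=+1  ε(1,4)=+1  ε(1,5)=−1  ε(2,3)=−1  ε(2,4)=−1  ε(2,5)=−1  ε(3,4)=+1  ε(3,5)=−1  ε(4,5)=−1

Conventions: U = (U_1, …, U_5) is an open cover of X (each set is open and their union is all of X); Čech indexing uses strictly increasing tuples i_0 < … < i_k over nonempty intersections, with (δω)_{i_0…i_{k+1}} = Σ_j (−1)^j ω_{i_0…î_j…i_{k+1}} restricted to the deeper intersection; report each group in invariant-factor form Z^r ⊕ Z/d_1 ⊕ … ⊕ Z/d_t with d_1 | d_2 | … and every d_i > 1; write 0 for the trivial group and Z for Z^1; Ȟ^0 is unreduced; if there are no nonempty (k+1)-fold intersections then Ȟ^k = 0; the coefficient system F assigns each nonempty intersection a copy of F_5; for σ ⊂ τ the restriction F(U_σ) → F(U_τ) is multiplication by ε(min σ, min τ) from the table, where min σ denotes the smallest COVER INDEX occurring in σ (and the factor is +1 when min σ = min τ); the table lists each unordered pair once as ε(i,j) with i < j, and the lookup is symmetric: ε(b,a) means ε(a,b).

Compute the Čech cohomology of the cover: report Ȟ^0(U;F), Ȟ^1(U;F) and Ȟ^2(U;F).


cover nerve:
  U12={h} U15={c} U23={b,i} U34={j} U45={f}
C dims 5,5; δ0: rk_F5 4
Ȟ^0: (5−4)−0=1 ⇒ Z/5
Ȟ^1: (5−0)−4=1 ⇒ Z/5
Ȟ^2: (0−0)−0=0 ⇒ 0

Ȟ^0 = Z/5, Ȟ^1 = Z/5, Ȟ^2 = 0


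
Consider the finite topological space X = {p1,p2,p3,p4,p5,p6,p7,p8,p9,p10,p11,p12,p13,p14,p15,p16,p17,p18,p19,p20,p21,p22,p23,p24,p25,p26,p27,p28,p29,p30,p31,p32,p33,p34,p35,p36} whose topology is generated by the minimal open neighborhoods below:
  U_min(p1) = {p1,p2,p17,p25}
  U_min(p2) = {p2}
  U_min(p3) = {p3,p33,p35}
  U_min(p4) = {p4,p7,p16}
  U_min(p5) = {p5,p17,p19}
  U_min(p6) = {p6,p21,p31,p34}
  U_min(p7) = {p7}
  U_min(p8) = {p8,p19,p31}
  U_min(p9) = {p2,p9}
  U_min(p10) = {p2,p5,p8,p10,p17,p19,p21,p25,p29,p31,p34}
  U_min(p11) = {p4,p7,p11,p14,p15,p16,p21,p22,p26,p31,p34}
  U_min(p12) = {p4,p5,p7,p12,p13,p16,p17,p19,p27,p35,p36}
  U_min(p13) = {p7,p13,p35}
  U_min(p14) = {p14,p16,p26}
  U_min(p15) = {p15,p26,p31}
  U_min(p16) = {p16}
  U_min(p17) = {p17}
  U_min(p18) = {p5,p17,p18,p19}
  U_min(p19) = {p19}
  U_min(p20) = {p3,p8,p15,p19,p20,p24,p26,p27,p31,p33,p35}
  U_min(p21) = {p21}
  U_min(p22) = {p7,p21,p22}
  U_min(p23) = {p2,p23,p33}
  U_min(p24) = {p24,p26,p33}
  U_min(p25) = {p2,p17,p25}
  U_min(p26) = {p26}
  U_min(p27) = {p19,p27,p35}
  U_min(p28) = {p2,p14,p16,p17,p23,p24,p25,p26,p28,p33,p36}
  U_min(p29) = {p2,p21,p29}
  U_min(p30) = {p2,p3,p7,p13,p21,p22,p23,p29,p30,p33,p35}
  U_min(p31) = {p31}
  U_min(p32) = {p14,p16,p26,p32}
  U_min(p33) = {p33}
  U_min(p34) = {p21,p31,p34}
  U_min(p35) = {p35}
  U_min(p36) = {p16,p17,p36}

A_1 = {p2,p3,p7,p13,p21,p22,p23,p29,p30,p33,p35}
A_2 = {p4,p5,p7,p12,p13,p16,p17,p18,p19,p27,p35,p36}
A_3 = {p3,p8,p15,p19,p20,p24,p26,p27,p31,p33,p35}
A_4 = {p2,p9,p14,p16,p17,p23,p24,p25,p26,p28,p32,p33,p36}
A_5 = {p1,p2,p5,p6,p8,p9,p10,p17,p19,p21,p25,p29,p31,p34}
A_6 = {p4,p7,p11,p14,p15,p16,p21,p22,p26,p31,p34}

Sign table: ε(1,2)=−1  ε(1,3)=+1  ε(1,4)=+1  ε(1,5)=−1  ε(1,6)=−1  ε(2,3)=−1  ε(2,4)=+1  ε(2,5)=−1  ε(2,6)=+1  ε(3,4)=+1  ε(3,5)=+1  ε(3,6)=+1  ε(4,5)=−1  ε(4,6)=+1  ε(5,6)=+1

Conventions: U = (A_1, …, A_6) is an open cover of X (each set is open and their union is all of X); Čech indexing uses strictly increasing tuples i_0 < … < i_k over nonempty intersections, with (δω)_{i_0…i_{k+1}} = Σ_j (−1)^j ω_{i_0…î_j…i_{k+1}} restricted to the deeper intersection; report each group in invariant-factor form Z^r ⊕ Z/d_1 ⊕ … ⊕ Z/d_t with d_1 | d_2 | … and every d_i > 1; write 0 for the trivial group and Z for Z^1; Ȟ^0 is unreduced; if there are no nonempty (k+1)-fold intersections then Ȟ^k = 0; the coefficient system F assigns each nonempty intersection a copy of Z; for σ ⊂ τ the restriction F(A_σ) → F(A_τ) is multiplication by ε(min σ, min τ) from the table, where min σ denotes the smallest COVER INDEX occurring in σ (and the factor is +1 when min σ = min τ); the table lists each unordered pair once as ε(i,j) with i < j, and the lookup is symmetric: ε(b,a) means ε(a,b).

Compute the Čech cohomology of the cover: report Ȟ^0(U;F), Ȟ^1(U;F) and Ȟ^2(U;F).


cover nerve:
  A12={p7,p13,p35} A13={p3,p33,p35} A14={p2,p23,p33} A15={p2,p21,p29} A16={p7,p21,p22} A23={p19,p27,p35} A24={p16,p17,p36} A25={p5,p17,p19} A26={p4,p7,p16} A34={p24,p26,p33} A35={p8,p19,p31} A36={p15,p26,p31} A45={p2,p9,p17,p25} A46={p14,p16,p26} A56={p21,p31,p34}
  A123={p35} A126={p7} A134={p33} A145={p2} A156={p21} A235={p19} A245={p17} A246={p16} A346={p26} A356={p31}
C dims 6,15,10; δ0: rk 6, SNF 1^5·2; δ1: rk 9, SNF 1^9
Ȟ^0: (6−6)−0=0 ⇒ 0
Ȟ^1: (15−9)−6=0 plus torsion [2] ⇒ Z/2
Ȟ^2: (10−0)−9=1 ⇒ Z

Ȟ^0 = 0,  Ȟ^1 = Z/2,  Ȟ^2 = Z


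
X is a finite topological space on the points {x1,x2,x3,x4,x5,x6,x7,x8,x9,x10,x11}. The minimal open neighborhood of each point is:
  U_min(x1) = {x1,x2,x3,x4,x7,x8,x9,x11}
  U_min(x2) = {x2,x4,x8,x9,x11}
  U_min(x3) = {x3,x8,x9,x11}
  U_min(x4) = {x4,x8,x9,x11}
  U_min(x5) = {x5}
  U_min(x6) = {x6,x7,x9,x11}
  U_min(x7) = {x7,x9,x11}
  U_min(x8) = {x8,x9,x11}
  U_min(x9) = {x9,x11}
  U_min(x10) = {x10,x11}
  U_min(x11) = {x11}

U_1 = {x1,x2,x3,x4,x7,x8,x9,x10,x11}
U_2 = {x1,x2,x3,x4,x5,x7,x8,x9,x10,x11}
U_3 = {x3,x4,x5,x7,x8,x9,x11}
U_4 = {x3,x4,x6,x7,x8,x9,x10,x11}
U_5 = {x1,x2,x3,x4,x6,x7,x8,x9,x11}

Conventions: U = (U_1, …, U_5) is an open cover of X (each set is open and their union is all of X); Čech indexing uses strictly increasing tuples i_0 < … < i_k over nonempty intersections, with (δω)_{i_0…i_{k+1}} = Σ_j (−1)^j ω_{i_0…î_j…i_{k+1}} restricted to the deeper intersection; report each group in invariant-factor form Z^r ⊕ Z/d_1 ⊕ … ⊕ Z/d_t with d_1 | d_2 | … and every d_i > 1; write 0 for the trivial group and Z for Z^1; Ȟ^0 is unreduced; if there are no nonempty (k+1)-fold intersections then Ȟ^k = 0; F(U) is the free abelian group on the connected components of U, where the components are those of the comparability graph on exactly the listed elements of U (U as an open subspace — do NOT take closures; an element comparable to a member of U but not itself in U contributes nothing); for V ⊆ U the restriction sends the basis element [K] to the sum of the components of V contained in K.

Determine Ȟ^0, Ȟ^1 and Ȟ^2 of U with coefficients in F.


intersection data:
  U12={x1,x2,x3,x4,x7,x8,x9,x10,x11} U13={x3,x4,x7,x8,x9,x11} U14={x3,x4,x7,x8,x9,x10,x11} U15={x1,x2,x3,x4,x7,x8,x9,x11} U23={x3,x4,x5,x7,x8,x9,x11} U24={x3,x4,x7,x8,x9,x10,x11} U25={x1,x2,x3,x4,x7,x8,x9,x11} U34={x3,x4,x7,x8,x9,x11} U35={x3,x4,x7,x8,x9,x11} U45={x3,x4,x6,x7,x8,x9,x11}
  U123={x3,x4,x7,x8,x9,x11} U124={x3,x4,x7,x8,x9,x10,x11} U125={x1,x2,x3,x4,x7,x8,x9,x11} U134={x3,x4,x7,x8,x9,x11} U135={x3,x4,x7,x8,x9,x11} U145={x3,x4,x7,x8,x9,x11} U234={x3,x4,x7,x8,x9,x11} U235={x3,x4,x7,x8,x9,x11} U245={x3,x4,x7,x8,x9,x11} U345={x3,x4,x7,x8,x9,x11}
  U1234={x3,x4,x7,x8,x9,x11} U1235={x3,x4,x7,x8,x9,x11} U1245={x3,x4,x7,x8,x9,x11} U1345={x3,x4,x7,x8,x9,x11} U2345={x3,x4,x7,x8,x9,x11}
  U12345={x3,x4,x7,x8,x9,x11}
components per intersection:
  U1: {x1,x2,x3,x4,x7,x8,x9,x10,x11}
  U2: {x1,x2,x3,x4,x7,x8,x9,x10,x11} {x5}
  U3: {x3,x4,x7,x8,x9,x11} {x5}
  U4: {x3,x4,x6,x7,x8,x9,x10,x11}
  U5: {x1,x2,x3,x4,x6,x7,x8,x9,x11}
  U12: {x1,x2,x3,x4,x7,x8,x9,x10,x11}
  U13: {x3,x4,x7,x8,x9,x11}
  U14: {x3,x4,x7,x8,x9,x10,x11}
  U15: {x1,x2,x3,x4,x7,x8,x9,x11}
  U23: {x3,x4,x7,x8,x9,x11} {x5}
  U24: {x3,x4,x7,x8,x9,x10,x11}
  U25: {x1,x2,x3,x4,x7,x8,x9,x11}
  U34: {x3,x4,x7,x8,x9,x11}
  U35: {x3,x4,x7,x8,x9,x11}
  U45: {x3,x4,x6,x7,x8,x9,x11}
  U123: {x3,x4,x7,x8,x9,x11}
  U124: {x3,x4,x7,x8,x9,x10,x11}
  U125: {x1,x2,x3,x4,x7,x8,x9,x11}
  U134: {x3,x4,x7,x8,x9,x11}
  U135: {x3,x4,x7,x8,x9,x11}
  U145: {x3,x4,x7,x8,x9,x11}
  U234: {x3,x4,x7,x8,x9,x11}
  U235: {x3,x4,x7,x8,x9,x11}
  U245: {x3,x4,x7,x8,x9,x11}
  U345: {x3,x4,x7,x8,x9,x11}
  U1234: {x3,x4,x7,x8,x9,x11}
  U1235: {x3,x4,x7,x8,x9,x11}
  U1245: {x3,x4,x7,x8,x9,x11}
  U1345: {x3,x4,x7,x8,x9,x11}
  U2345: {x3,x4,x7,x8,x9,x11}
  U12345: {x3,x4,x7,x8,x9,x11}
C dims 7,11,10,5; δ0: rk 5, SNF 1^5; δ1: rk 6, SNF 1^6; δ2: rk 4, SNF 1^4
Ȟ^0 = (7 − 5) − 0 = 2, so Ȟ^0 ≅ Z^2
Ȟ^1 = (11 − 6) − 5 = 0, so Ȟ^1 ≅ 0
Ȟ^2 = (10 − 4) − 6 = 0, so Ȟ^2 ≅ 0

Ȟ^0 = Z^2, Ȟ^1 = 0 and Ȟ^2 = 0


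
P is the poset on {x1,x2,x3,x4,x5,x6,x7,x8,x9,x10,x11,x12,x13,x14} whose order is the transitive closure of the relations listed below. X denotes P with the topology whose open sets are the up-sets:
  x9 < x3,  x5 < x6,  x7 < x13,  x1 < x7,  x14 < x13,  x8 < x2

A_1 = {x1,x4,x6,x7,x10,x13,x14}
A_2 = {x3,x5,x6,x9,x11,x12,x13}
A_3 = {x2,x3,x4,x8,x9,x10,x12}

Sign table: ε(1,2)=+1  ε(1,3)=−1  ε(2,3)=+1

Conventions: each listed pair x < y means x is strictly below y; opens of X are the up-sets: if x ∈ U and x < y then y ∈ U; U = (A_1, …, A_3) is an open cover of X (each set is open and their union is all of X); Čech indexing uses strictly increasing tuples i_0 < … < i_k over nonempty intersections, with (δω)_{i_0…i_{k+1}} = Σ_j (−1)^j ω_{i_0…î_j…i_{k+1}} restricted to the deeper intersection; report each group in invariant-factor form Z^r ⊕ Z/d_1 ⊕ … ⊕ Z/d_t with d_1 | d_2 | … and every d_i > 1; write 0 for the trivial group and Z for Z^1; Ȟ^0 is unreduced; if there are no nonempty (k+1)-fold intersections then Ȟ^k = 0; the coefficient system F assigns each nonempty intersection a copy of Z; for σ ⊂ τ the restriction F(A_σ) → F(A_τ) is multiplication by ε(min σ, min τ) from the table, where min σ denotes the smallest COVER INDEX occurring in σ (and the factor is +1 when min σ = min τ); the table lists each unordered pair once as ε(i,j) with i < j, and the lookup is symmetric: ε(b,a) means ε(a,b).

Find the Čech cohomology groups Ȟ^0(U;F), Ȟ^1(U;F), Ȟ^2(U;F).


nonempty overlaps:
  A12={x6,x13} A13={x4,x10} A23={x3,x9,x12}
C dims 3,3; δ0: rk 3, SNF 1^2·2
degree 0: 3−3−0 = 0 → Ȟ^0 ≅ 0
degree 1: 3−0−3 = 0 plus torsion [2] → Ȟ^1 ≅ Z/2
degree 2: 0−0−0 = 0 → Ȟ^2 ≅ 0

Ȟ^0 ≅ 0; Ȟ^1 ≅ Z/2; Ȟ^2 ≅ 0


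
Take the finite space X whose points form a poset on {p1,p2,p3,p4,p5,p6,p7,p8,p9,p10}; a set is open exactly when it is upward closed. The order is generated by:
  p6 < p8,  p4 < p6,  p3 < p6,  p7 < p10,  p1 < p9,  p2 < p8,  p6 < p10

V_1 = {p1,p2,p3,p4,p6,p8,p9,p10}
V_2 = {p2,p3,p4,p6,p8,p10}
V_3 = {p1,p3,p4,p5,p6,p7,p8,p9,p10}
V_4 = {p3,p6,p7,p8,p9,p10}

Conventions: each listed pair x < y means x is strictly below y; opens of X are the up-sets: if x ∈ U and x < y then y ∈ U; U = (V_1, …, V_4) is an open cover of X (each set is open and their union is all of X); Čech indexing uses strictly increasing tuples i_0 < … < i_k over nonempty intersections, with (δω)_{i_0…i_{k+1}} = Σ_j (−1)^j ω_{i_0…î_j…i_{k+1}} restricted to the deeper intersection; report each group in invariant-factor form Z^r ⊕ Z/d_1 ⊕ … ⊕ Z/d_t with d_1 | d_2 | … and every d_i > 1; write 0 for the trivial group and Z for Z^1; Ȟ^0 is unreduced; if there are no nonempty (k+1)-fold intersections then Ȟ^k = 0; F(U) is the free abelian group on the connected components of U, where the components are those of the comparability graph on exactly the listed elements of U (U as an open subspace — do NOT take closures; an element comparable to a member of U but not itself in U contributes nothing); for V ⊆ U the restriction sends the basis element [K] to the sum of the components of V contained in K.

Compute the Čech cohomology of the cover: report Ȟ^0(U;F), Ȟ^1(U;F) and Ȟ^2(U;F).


nerve simplices:
  V12={p2,p3,p4,p6,p8,p10} V13={p1,p3,p4,p6,p8,p9,p10} V14={p3,p6,p8,p9,p10} V23={p3,p4,p6,p8,p10} V24={p3,p6,p8,p10} V34={p3,p6,p7,p8,p9,p10}
  V123={p3,p4,p6,p8,p10} V124={p3,p6,p8,p10} V134={p3,p6,p8,p9,p10} V234={p3,p6,p8,p10}
  V1234={p3,p6,p8,p10}
components per intersection:
  V1: {p1,p9} {p2,p3,p4,p6,p8,p10}
  V2: {p2,p3,p4,p6,p8,p10}
  V3: {p1,p9} {p3,p4,p6,p7,p8,p10} {p5}
  V4: {p3,p6,p7,p8,p10} {p9}
  V12: {p2,p3,p4,p6,p8,p10}
  V13: {p1,p9} {p3,p4,p6,p8,p10}
  V14: {p3,p6,p8,p10} {p9}
  V23: {p3,p4,p6,p8,p10}
  V24: {p3,p6,p8,p10}
  V34: {p3,p6,p7,p8,p10} {p9}
  V123: {p3,p4,p6,p8,p10}
  V124: {p3,p6,p8,p10}
  V134: {p3,p6,p8,p10} {p9}
  V234: {p3,p6,p8,p10}
  V1234: {p3,p6,p8,p10}
C dims 8,9,5,1; δ0: rk 5, SNF 1^5; δ1: rk 4, SNF 1^4; δ2: rk 1, SNF 1^1
degree 0: 8−5−0 = 3 → Ȟ^0 ≅ Z^3
degree 1: 9−4−5 = 0 → Ȟ^1 ≅ 0
degree 2: 5−1−4 = 0 → Ȟ^2 ≅ 0

Ȟ^0 = Z^3, Ȟ^1 = 0, Ȟ^2 = 0


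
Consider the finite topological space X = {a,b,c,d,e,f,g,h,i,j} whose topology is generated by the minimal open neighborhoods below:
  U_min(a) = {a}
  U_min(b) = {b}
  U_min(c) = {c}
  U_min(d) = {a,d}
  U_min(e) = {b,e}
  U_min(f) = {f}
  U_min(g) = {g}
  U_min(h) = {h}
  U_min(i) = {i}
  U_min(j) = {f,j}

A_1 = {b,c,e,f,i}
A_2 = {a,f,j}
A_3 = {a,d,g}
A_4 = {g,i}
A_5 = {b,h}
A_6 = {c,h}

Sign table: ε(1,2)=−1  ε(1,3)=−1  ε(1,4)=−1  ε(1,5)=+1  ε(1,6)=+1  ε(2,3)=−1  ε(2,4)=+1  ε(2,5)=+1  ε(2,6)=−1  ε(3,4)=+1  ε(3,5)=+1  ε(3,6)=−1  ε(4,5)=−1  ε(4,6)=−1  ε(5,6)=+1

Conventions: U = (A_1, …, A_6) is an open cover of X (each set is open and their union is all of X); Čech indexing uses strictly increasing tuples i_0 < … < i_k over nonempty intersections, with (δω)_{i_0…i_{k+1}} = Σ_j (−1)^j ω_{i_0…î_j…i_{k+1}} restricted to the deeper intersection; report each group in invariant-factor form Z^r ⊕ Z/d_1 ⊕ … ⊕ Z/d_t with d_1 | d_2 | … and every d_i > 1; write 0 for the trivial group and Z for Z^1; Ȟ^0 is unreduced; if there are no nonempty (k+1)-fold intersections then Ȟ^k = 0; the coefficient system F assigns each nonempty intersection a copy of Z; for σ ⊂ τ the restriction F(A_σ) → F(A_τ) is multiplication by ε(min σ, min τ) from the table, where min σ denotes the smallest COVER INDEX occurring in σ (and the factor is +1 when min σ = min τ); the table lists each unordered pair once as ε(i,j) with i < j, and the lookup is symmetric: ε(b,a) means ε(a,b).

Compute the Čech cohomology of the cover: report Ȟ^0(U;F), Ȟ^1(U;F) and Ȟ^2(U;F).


nerve of the cover:
  A12={f} A14={i} A15={b} A16={c} A23={a} A34={g} A56={h}
C dims 6,7; δ0: rk 6, SNF 1^5·2
Ȟ^0 = (6 − 6) − 0 = 0, so Ȟ^0 ≅ 0
Ȟ^1 = (7 − 0) − 6 = 1 plus torsion [2], so Ȟ^1 ≅ Z ⊕ Z/2
Ȟ^2 = (0 − 0) − 0 = 0, so Ȟ^2 ≅ 0

Ȟ^0 = 0, Ȟ^1 = Z ⊕ Z/2 and Ȟ^2 = 0


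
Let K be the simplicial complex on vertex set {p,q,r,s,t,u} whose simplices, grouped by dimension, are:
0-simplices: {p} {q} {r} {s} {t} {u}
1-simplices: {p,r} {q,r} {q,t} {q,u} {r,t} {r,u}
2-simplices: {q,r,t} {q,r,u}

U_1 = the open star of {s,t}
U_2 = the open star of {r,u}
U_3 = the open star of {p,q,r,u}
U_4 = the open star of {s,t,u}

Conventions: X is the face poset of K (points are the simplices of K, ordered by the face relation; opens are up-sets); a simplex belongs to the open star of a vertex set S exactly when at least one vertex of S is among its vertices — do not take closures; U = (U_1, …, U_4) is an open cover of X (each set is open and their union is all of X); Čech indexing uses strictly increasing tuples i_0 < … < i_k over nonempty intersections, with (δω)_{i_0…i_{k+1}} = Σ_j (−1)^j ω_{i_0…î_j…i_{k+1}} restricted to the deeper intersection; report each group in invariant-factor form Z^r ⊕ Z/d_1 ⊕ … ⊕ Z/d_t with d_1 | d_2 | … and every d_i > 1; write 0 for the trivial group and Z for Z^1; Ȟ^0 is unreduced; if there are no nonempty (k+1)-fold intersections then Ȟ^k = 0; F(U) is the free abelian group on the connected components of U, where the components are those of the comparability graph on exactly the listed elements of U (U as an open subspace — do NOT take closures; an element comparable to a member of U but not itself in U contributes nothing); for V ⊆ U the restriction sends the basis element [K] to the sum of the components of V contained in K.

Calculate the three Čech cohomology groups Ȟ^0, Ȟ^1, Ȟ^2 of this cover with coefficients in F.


Ȟ^0(U;F) ≅ Z^2, Ȟ^1(U;F) ≅ 0, Ȟ^2(U;F) ≅ 0

nonempty intersections:
  U1={{s},{t},{q,t},{r,t},{q,r,t}} U2={{r},{u},{p,r},{q,r},{q,u},{r,t},{r,u},{q,r,t},{q,r,u}} U3={{p},{q},{r},{u},{p,r},{q,r},{q,t},{q,u},{r,t},{r,u},{q,r,t},{q,r,u}} U4={{s},{t},{u},{q,t},{q,u},{r,t},{r,u},{q,r,t},{q,r,u}}
  U12={{r,t},{q,r,t}} U13={{q,t},{r,t},{q,r,t}} U14={{s},{t},{q,t},{r,t},{q,r,t}} U23={{r},{u},{p,r},{q,r},{q,u},{r,t},{r,u},{q,r,t},{q,r,u}} U24={{u},{q,u},{r,t},{r,u},{q,r,t},{q,r,u}} U34={{u},{q,t},{q,u},{r,t},{r,u},{q,r,t},{q,r,u}}
  U123={{r,t},{q,r,t}} U124={{r,t},{q,r,t}} U134={{q,t},{r,t},{q,r,t}} U234={{u},{q,u},{r,t},{r,u},{q,r,t},{q,r,u}}
  U1234={{r,t},{q,r,t}}
components per intersection:
  U1: {{s}} {{t},{q,t},{r,t},{q,r,t}}
  U2: {{r},{u},{p,r},{q,r},{q,u},{r,t},{r,u},{q,r,t},{q,r,u}}
  U3: {{p},{q},{r},{u},{p,r},{q,r},{q,t},{q,u},{r,t},{r,u},{q,r,t},{q,r,u}}
  U4: {{s}} {{t},{q,t},{r,t},{q,r,t}} {{u},{q,u},{r,u},{q,r,u}}
  U12: {{r,t},{q,r,t}}
  U13: {{q,t},{r,t},{q,r,t}}
  U14: {{s}} {{t},{q,t},{r,t},{q,r,t}}
  U23: {{r},{u},{p,r},{q,r},{q,u},{r,t},{r,u},{q,r,t},{q,r,u}}
  U24: {{u},{q,u},{r,u},{q,r,u}} {{r,t},{q,r,t}}
  U34: {{u},{q,u},{r,u},{q,r,u}} {{q,t},{r,t},{q,r,t}}
  U123: {{r,t},{q,r,t}}
  U124: {{r,t},{q,r,t}}
  U134: {{q,t},{r,t},{q,r,t}}
  U234: {{u},{q,u},{r,u},{q,r,u}} {{r,t},{q,r,t}}
  U1234: {{r,t},{q,r,t}}
C dims 7,9,5,1; δ0: rk 5, SNF 1^5; δ1: rk 4, SNF 1^4; δ2: rk 1, SNF 1^1
Ȟ^0: (7−5)−0=2 ⇒ Z^2
Ȟ^1: (9−4)−5=0 ⇒ 0
Ȟ^2: (5−1)−4=0 ⇒ 0


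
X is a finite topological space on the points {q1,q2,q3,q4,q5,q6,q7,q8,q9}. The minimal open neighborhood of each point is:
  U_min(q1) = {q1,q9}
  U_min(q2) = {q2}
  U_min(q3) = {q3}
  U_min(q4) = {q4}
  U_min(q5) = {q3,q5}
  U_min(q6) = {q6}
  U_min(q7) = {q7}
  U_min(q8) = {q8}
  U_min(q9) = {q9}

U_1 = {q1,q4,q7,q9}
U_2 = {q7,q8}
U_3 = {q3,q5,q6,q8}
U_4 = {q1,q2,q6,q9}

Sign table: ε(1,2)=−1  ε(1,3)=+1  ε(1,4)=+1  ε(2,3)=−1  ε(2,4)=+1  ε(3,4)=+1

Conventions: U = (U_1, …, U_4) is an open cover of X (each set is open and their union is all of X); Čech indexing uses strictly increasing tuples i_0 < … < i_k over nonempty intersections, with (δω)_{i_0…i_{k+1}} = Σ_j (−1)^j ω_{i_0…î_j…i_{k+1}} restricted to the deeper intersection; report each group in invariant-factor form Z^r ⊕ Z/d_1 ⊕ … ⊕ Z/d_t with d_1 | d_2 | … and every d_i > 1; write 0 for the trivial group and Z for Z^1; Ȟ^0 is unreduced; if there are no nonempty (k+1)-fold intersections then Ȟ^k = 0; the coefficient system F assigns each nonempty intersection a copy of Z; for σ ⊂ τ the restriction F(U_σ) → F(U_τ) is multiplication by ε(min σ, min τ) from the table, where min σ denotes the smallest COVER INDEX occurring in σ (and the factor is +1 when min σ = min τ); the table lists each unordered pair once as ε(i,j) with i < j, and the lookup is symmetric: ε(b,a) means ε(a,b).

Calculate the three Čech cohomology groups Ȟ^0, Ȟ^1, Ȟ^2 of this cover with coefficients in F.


Ȟ^0 = Z, Ȟ^1 = Z and Ȟ^2 = 0

nonempty intersections:
  U12={q7} U14={q1,q9} U23={q8} U34={q6}
C dims 4,4; δ0: rk 3, SNF 1^3
Ȟ^0: (4−3)−0=1 ⇒ Z
Ȟ^1: (4−0)−3=1 ⇒ Z
Ȟ^2: (0−0)−0=0 ⇒ 0


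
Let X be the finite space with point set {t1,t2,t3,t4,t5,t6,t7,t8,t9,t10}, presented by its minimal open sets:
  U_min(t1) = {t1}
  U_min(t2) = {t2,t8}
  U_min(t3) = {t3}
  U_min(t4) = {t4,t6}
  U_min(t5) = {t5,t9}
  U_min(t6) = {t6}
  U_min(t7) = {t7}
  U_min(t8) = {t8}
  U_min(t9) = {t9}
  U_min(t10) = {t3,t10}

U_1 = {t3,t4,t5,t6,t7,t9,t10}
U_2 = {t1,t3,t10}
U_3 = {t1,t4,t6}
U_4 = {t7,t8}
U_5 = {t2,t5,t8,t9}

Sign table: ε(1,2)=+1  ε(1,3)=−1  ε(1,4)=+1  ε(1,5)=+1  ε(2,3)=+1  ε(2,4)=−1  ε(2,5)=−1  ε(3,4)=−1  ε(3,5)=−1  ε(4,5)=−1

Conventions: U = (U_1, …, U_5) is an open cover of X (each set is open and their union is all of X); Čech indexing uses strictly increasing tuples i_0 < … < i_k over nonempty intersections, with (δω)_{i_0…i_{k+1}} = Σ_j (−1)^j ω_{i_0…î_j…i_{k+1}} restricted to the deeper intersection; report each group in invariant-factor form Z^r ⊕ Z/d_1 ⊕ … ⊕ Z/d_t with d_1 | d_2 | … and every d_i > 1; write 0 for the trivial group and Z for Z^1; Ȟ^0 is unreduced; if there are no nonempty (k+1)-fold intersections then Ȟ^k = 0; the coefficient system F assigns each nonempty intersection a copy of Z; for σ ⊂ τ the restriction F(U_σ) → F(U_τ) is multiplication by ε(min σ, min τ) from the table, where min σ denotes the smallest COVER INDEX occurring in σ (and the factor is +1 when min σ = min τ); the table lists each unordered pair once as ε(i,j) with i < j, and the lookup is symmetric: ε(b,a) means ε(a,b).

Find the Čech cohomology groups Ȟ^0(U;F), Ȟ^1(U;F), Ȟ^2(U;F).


Ȟ^0(U;F) ≅ 0,  Ȟ^1(U;F) ≅ Z ⊕ Z/2,  Ȟ^2(U;F) ≅ 0

nerve of the cover:
  U12={t3,t10} U13={t4,t6} U14={t7} U15={t5,t9} U23={t1} U45={t8}
C dims 5,6; δ0: rk 5, SNF 1^4·2
Ȟ^0 = (5 − 5) − 0 = 0, so Ȟ^0 ≅ 0
Ȟ^1 = (6 − 0) − 5 = 1 plus torsion [2], so Ȟ^1 ≅ Z ⊕ Z/2
Ȟ^2 = (0 − 0) − 0 = 0, so Ȟ^2 ≅ 0
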